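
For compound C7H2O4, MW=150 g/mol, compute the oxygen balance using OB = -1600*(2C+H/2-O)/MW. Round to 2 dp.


OB = -1600 * (2C + H/2 - O) / MW
Inner = 2*7 + 2/2 - 4 = 11.00
OB = -1600 * 11.00 / 150 = -117.33%


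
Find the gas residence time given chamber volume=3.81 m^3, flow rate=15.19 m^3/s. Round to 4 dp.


tau = V / Q_flow
tau = 3.81 / 15.19 = 0.2508 s


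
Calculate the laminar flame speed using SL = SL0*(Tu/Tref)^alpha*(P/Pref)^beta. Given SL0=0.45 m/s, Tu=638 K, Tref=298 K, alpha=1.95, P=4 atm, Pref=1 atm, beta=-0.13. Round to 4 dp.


SL = SL0 * (Tu/Tref)^alpha * (P/Pref)^beta
T ratio = 638/298 = 2.14093960
(T ratio)^alpha = 2.14093960^1.95 = 4.412438
(P/Pref)^beta = 4^(-0.13) = 0.835088
SL = 0.45 * 4.412438 * 0.835088 = 1.6581 m/s


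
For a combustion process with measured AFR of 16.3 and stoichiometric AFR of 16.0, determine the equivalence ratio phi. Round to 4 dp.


phi = AFR_stoich / AFR_actual
phi = 16.0 / 16.3 = 0.9816


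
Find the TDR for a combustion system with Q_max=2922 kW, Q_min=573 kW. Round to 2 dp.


TDR = Q_max / Q_min
TDR = 2922 / 573 = 5.10


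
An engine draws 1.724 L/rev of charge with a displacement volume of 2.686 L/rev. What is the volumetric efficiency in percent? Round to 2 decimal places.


eta_v = (V_actual / V_disp) * 100
Ratio = 1.724 / 2.686 = 0.6418
eta_v = 0.6418 * 100 = 64.18%


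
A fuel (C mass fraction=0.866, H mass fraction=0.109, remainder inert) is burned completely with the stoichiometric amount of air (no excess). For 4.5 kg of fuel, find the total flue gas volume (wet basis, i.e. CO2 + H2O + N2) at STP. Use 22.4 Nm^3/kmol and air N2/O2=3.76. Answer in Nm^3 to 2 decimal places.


Per kg fuel: CO2 = (C/12 kmol)*22.4 = (0.866/12)*22.4 = 1.61653 Nm^3
Per kg fuel: H2O = (H/2 kmol)*22.4 = (0.109/2)*22.4 = 1.22080 Nm^3
O2 needed per kg fuel = C/12 + H/4 = 0.866/12 + 0.109/4 = 0.09941667 kmol
Per kg fuel: N2 = O2*3.76*22.4 = 0.09941667*3.76*22.4 = 8.37327 Nm^3
Total per kg = 1.61653 + 1.22080 + 8.37327 = 11.21060 Nm^3
Total = 11.21060 * 4.5 = 50.45 Nm^3


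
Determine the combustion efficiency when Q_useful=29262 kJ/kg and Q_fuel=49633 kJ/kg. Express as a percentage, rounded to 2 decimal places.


Efficiency = (Q_useful / Q_fuel) * 100
Efficiency = (29262 / 49633) * 100
Efficiency = 0.5896 * 100 = 58.96%


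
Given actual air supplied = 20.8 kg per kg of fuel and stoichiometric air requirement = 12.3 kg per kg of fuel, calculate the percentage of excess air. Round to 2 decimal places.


Excess air = actual - stoichiometric = 20.8 - 12.3 = 8.50 kg/kg fuel
Excess air % = (excess / stoich) * 100 = (8.50 / 12.3) * 100 = 69.11%


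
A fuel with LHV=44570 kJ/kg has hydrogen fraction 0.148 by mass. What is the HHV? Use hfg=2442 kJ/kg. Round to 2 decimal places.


HHV = LHV + hfg * 9 * H
Water addition = 2442 * 9 * 0.148 = 3252.744 kJ/kg
HHV = 44570 + 3252.744 = 47822.74 kJ/kg


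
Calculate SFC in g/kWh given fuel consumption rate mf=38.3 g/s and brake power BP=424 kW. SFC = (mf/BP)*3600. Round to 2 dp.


SFC = (mf / BP) * 3600
Rate = 38.3 / 424 = 0.090330 g/(s*kW)
SFC = 0.090330 * 3600 = 325.19 g/kWh


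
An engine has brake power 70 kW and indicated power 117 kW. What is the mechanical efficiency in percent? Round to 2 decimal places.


eta_mech = (BP / IP) * 100
Ratio = 70 / 117 = 0.5983
eta_mech = 0.5983 * 100 = 59.83%


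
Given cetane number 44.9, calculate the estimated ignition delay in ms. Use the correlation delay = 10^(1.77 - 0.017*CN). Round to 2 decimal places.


delay = 10^(1.77 - 0.017*CN)
Exponent = 1.77 - 0.017*44.9 = 1.0067
delay = 10^1.0067 = 10.16 ms


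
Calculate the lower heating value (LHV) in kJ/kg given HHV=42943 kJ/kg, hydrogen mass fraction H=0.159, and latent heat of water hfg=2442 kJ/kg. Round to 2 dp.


LHV = HHV - hfg * 9 * H
Water correction = 2442 * 9 * 0.159 = 3494.502 kJ/kg
LHV = 42943 - 3494.502 = 39448.50 kJ/kg


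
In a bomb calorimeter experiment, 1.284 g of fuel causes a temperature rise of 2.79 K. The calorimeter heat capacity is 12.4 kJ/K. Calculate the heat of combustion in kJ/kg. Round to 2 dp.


Hc = C_cal * delta_T / m_fuel
Q_released = 12.4 * 2.79 = 34.5960 kJ
m_fuel = 1.284 g = 1.284/1000 kg = 0.001284 kg
Hc = 34.5960 / 0.001284 = 26943.93 kJ/kg


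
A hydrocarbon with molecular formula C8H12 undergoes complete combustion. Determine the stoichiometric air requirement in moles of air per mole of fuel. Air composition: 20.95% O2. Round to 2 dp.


Balanced combustion: C8H12 + 11 O2 -> 8 CO2 + 6 H2O
O2 needed = C + H/4 = 8 + 12/4 = 11.00 moles
Air moles = O2 / 0.2095 = 11.00 / 0.2095 = 52.51 moles air


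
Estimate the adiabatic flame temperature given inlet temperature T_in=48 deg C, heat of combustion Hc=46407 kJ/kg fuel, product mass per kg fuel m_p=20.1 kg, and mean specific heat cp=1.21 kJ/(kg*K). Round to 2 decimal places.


T_ad = T_in + Hc / (m_p * cp)
Denominator = 20.1 * 1.21 = 24.3210
Temperature rise = 46407 / 24.3210 = 1908.10 K
T_ad = 48 + 1908.10 = 1956.10 deg C


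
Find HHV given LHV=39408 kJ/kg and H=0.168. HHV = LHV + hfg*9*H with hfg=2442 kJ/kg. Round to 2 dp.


HHV = LHV + hfg * 9 * H
Water addition = 2442 * 9 * 0.168 = 3692.304 kJ/kg
HHV = 39408 + 3692.304 = 43100.30 kJ/kg


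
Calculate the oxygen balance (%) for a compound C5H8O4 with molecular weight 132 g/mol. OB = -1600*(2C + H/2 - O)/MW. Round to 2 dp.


OB = -1600 * (2C + H/2 - O) / MW
Inner = 2*5 + 8/2 - 4 = 10.00
OB = -1600 * 10.00 / 132 = -121.21%


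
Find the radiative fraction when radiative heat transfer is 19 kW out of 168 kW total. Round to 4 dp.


f_rad = Q_rad / Q_total
f_rad = 19 / 168 = 0.1131


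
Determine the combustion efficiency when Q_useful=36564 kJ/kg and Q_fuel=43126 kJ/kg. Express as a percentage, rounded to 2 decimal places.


Efficiency = (Q_useful / Q_fuel) * 100
Efficiency = (36564 / 43126) * 100
Efficiency = 0.8478 * 100 = 84.78%


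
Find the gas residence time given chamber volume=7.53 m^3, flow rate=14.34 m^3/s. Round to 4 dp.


tau = V / Q_flow
tau = 7.53 / 14.34 = 0.5251 s


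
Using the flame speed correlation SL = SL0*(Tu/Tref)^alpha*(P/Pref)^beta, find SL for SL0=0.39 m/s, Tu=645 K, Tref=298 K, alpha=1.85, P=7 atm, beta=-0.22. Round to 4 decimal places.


SL = SL0 * (Tu/Tref)^alpha * (P/Pref)^beta
T ratio = 645/298 = 2.16442953
(T ratio)^alpha = 2.16442953^1.85 = 4.172395
(P/Pref)^beta = 7^(-0.22) = 0.651746
SL = 0.39 * 4.172395 * 0.651746 = 1.0605 m/s


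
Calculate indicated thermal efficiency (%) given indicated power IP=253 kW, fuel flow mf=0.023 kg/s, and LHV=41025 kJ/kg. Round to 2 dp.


eta_ith = (IP / (mf * LHV)) * 100
Denominator = 0.023 * 41025 = 943.5750 kW
eta_ith = (253 / 943.5750) * 100 = 26.81%


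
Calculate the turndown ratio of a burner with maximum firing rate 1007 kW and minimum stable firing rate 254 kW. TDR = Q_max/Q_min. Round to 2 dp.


TDR = Q_max / Q_min
TDR = 1007 / 254 = 3.96


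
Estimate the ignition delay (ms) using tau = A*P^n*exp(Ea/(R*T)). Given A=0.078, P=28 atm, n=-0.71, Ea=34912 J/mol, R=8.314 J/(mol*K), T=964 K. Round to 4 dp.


tau = A * P^n * exp(Ea/(R*T))
P^n = 28^(-0.71) = 0.09386805
Ea/(R*T) = 34912/(8.314*964) = 4.355998
exp(Ea/(R*T)) = 77.944578
tau = 0.078 * 0.09386805 * 77.944578 = 0.5707 ms


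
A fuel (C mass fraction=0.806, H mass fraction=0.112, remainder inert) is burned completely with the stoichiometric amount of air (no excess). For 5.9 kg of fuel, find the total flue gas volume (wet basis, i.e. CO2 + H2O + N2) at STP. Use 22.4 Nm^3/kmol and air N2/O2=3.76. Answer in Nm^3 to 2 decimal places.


Per kg fuel: CO2 = (C/12 kmol)*22.4 = (0.806/12)*22.4 = 1.50453 Nm^3
Per kg fuel: H2O = (H/2 kmol)*22.4 = (0.112/2)*22.4 = 1.25440 Nm^3
O2 needed per kg fuel = C/12 + H/4 = 0.806/12 + 0.112/4 = 0.09516667 kmol
Per kg fuel: N2 = O2*3.76*22.4 = 0.09516667*3.76*22.4 = 8.01532 Nm^3
Total per kg = 1.50453 + 1.25440 + 8.01532 = 10.77425 Nm^3
Total = 10.77425 * 5.9 = 63.57 Nm^3


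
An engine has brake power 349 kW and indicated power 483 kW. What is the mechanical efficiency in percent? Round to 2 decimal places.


eta_mech = (BP / IP) * 100
Ratio = 349 / 483 = 0.7226
eta_mech = 0.7226 * 100 = 72.26%


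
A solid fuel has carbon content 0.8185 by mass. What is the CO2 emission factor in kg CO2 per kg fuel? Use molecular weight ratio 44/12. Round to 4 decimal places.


EF = C_frac * (M_CO2 / M_C)
EF = 0.8185 * (44/12)
EF = 0.8185 * 3.666667 = 3.0012 kg_CO2/kg_fuel


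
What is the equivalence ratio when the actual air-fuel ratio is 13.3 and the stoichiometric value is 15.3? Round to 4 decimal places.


phi = AFR_stoich / AFR_actual
phi = 15.3 / 13.3 = 1.1504


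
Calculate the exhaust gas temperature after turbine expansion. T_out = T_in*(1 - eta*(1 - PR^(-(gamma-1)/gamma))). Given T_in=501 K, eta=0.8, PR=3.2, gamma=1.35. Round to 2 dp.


T_out = T_in * (1 - eta * (1 - PR^(-(gamma-1)/gamma)))
Exponent = -(1.35-1)/1.35 = -0.25925926
PR^exp = 3.2^(-0.25925926) = 0.73966521
Factor = 1 - 0.8*(1 - 0.73966521) = 0.79173217
T_out = 501 * 0.79173217 = 396.66 K


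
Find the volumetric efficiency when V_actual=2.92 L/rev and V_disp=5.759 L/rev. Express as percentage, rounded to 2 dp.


eta_v = (V_actual / V_disp) * 100
Ratio = 2.92 / 5.759 = 0.5070
eta_v = 0.5070 * 100 = 50.70%


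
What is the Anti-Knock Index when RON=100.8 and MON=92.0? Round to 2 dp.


AKI = (RON + MON) / 2
AKI = (100.8 + 92.0) / 2
AKI = 192.8 / 2 = 96.40


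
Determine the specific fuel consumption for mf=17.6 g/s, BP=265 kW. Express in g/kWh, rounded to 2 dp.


SFC = (mf / BP) * 3600
Rate = 17.6 / 265 = 0.066415 g/(s*kW)
SFC = 0.066415 * 3600 = 239.09 g/kWh


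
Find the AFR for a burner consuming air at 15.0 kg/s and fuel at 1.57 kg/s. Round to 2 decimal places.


AFR = m_air / m_fuel
AFR = 15.0 / 1.57 = 9.55


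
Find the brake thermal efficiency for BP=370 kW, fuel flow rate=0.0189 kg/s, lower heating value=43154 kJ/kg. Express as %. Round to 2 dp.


eta_BTE = (BP / (mf * LHV)) * 100
Denominator = 0.0189 * 43154 = 815.6106 kW
eta_BTE = (370 / 815.6106) * 100 = 45.36%


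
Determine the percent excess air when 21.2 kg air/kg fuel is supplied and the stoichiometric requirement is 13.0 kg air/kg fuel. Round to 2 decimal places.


Excess air = actual - stoichiometric = 21.2 - 13.0 = 8.20 kg/kg fuel
Excess air % = (excess / stoich) * 100 = (8.20 / 13.0) * 100 = 63.08%


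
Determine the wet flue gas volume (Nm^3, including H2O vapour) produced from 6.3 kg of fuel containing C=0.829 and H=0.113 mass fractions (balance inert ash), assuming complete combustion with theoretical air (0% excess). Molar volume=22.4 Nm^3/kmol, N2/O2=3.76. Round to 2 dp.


Per kg fuel: CO2 = (C/12 kmol)*22.4 = (0.829/12)*22.4 = 1.54747 Nm^3
Per kg fuel: H2O = (H/2 kmol)*22.4 = (0.113/2)*22.4 = 1.26560 Nm^3
O2 needed per kg fuel = C/12 + H/4 = 0.829/12 + 0.113/4 = 0.09733333 kmol
Per kg fuel: N2 = O2*3.76*22.4 = 0.09733333*3.76*22.4 = 8.19780 Nm^3
Total per kg = 1.54747 + 1.26560 + 8.19780 = 11.01087 Nm^3
Total = 11.01087 * 6.3 = 69.37 Nm^3


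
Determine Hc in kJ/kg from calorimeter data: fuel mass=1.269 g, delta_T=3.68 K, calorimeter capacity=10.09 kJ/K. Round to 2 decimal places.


Hc = C_cal * delta_T / m_fuel
Q_released = 10.09 * 3.68 = 37.1312 kJ
m_fuel = 1.269 g = 1.269/1000 kg = 0.001269 kg
Hc = 37.1312 / 0.001269 = 29260.20 kJ/kg


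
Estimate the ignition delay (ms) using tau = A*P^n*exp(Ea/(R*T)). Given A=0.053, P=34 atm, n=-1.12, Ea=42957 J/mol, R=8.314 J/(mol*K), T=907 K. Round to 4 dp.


tau = A * P^n * exp(Ea/(R*T))
P^n = 34^(-1.12) = 0.01926387
Ea/(R*T) = 42957/(8.314*907) = 5.696612
exp(Ea/(R*T)) = 297.856537
tau = 0.053 * 0.01926387 * 297.856537 = 0.3041 ms


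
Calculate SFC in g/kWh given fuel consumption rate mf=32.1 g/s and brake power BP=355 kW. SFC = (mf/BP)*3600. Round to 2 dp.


SFC = (mf / BP) * 3600
Rate = 32.1 / 355 = 0.090423 g/(s*kW)
SFC = 0.090423 * 3600 = 325.52 g/kWh


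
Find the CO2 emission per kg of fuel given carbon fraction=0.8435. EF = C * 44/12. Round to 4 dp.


EF = C_frac * (M_CO2 / M_C)
EF = 0.8435 * (44/12)
EF = 0.8435 * 3.666667 = 3.0928 kg_CO2/kg_fuel


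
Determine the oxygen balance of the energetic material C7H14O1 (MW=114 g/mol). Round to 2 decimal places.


OB = -1600 * (2C + H/2 - O) / MW
Inner = 2*7 + 14/2 - 1 = 20.00
OB = -1600 * 20.00 / 114 = -280.70%


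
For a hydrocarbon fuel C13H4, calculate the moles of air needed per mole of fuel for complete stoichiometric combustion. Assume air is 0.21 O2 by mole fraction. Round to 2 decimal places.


Balanced combustion: C13H4 + 14 O2 -> 13 CO2 + 2 H2O
O2 needed = C + H/4 = 13 + 4/4 = 14.00 moles
Air moles = O2 / 0.21 = 14.00 / 0.21 = 66.67 moles air


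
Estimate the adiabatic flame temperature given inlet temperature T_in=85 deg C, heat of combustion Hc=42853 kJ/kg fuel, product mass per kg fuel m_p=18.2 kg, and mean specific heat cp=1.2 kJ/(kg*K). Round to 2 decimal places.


T_ad = T_in + Hc / (m_p * cp)
Denominator = 18.2 * 1.2 = 21.8400
Temperature rise = 42853 / 21.8400 = 1962.13 K
T_ad = 85 + 1962.13 = 2047.13 deg C


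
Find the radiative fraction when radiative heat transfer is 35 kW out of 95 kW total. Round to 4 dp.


f_rad = Q_rad / Q_total
f_rad = 35 / 95 = 0.3684


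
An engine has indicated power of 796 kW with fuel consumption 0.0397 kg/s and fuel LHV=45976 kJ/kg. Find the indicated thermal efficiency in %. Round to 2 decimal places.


eta_ith = (IP / (mf * LHV)) * 100
Denominator = 0.0397 * 45976 = 1825.2472 kW
eta_ith = (796 / 1825.2472) * 100 = 43.61%


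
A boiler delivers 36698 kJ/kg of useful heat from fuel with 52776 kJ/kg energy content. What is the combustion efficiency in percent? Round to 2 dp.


Efficiency = (Q_useful / Q_fuel) * 100
Efficiency = (36698 / 52776) * 100
Efficiency = 0.6954 * 100 = 69.54%


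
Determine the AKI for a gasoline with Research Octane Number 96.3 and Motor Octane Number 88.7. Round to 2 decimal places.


AKI = (RON + MON) / 2
AKI = (96.3 + 88.7) / 2
AKI = 185.0 / 2 = 92.50


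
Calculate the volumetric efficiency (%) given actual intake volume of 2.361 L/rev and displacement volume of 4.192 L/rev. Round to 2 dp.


eta_v = (V_actual / V_disp) * 100
Ratio = 2.361 / 4.192 = 0.5632
eta_v = 0.5632 * 100 = 56.32%


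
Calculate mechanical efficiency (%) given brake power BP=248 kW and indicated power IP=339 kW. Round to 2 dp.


eta_mech = (BP / IP) * 100
Ratio = 248 / 339 = 0.7316
eta_mech = 0.7316 * 100 = 73.16%


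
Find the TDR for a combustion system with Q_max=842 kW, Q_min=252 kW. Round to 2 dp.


TDR = Q_max / Q_min
TDR = 842 / 252 = 3.34


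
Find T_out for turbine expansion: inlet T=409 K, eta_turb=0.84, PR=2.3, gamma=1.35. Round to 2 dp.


T_out = T_in * (1 - eta * (1 - PR^(-(gamma-1)/gamma)))
Exponent = -(1.35-1)/1.35 = -0.25925926
PR^exp = 2.3^(-0.25925926) = 0.80578413
Factor = 1 - 0.84*(1 - 0.80578413) = 0.83685867
T_out = 409 * 0.83685867 = 342.28 K


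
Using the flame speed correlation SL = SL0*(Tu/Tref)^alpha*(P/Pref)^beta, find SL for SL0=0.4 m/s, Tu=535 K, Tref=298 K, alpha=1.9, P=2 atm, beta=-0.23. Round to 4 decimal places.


SL = SL0 * (Tu/Tref)^alpha * (P/Pref)^beta
T ratio = 535/298 = 1.79530201
(T ratio)^alpha = 1.79530201^1.9 = 3.039914
(P/Pref)^beta = 2^(-0.23) = 0.852635
SL = 0.4 * 3.039914 * 0.852635 = 1.0368 m/s


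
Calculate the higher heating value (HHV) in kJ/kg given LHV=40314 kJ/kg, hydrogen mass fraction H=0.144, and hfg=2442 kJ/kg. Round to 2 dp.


HHV = LHV + hfg * 9 * H
Water addition = 2442 * 9 * 0.144 = 3164.832 kJ/kg
HHV = 40314 + 3164.832 = 43478.83 kJ/kg


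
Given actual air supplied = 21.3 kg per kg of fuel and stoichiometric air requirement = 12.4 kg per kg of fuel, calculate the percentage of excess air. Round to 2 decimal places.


Excess air = actual - stoichiometric = 21.3 - 12.4 = 8.90 kg/kg fuel
Excess air % = (excess / stoich) * 100 = (8.90 / 12.4) * 100 = 71.77%


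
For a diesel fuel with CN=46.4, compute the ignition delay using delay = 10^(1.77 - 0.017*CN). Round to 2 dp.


delay = 10^(1.77 - 0.017*CN)
Exponent = 1.77 - 0.017*46.4 = 0.9812
delay = 10^0.9812 = 9.58 ms


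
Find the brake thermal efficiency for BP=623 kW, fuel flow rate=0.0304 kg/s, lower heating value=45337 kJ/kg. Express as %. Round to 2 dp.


eta_BTE = (BP / (mf * LHV)) * 100
Denominator = 0.0304 * 45337 = 1378.2448 kW
eta_BTE = (623 / 1378.2448) * 100 = 45.20%


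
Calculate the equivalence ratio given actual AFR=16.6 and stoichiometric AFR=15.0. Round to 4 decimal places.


phi = AFR_stoich / AFR_actual
phi = 15.0 / 16.6 = 0.9036


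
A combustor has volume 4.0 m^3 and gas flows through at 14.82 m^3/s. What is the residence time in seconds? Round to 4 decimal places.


tau = V / Q_flow
tau = 4.0 / 14.82 = 0.2699 s


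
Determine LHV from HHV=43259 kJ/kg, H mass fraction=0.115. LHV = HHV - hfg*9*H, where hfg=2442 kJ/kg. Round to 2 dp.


LHV = HHV - hfg * 9 * H
Water correction = 2442 * 9 * 0.115 = 2527.470 kJ/kg
LHV = 43259 - 2527.470 = 40731.53 kJ/kg


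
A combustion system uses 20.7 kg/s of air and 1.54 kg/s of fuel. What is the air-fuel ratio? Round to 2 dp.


AFR = m_air / m_fuel
AFR = 20.7 / 1.54 = 13.44


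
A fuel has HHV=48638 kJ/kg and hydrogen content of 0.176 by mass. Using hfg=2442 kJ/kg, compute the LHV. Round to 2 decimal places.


LHV = HHV - hfg * 9 * H
Water correction = 2442 * 9 * 0.176 = 3868.128 kJ/kg
LHV = 48638 - 3868.128 = 44769.87 kJ/kg


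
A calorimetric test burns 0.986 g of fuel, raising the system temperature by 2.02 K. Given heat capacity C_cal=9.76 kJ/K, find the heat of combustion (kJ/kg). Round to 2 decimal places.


Hc = C_cal * delta_T / m_fuel
Q_released = 9.76 * 2.02 = 19.7152 kJ
m_fuel = 0.986 g = 0.986/1000 kg = 0.000986 kg
Hc = 19.7152 / 0.000986 = 19995.13 kJ/kg


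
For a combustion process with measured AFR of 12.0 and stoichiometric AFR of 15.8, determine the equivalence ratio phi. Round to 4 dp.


phi = AFR_stoich / AFR_actual
phi = 15.8 / 12.0 = 1.3167


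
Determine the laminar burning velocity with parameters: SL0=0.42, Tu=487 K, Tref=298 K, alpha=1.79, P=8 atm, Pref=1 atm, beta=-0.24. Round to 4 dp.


SL = SL0 * (Tu/Tref)^alpha * (P/Pref)^beta
T ratio = 487/298 = 1.63422819
(T ratio)^alpha = 1.63422819^1.79 = 2.408961
(P/Pref)^beta = 8^(-0.24) = 0.607097
SL = 0.42 * 2.408961 * 0.607097 = 0.6142 m/s


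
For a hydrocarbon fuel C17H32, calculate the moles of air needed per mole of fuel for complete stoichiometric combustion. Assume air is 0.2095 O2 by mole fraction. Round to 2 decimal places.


Balanced combustion: C17H32 + 25 O2 -> 17 CO2 + 16 H2O
O2 needed = C + H/4 = 17 + 32/4 = 25.00 moles
Air moles = O2 / 0.2095 = 25.00 / 0.2095 = 119.33 moles air


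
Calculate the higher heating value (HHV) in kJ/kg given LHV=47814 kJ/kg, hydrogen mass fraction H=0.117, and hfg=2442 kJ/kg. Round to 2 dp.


HHV = LHV + hfg * 9 * H
Water addition = 2442 * 9 * 0.117 = 2571.426 kJ/kg
HHV = 47814 + 2571.426 = 50385.43 kJ/kg


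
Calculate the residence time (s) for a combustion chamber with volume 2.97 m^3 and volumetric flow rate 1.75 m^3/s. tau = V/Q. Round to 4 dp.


tau = V / Q_flow
tau = 2.97 / 1.75 = 1.6971 s


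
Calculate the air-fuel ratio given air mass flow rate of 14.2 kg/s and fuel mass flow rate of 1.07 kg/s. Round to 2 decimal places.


AFR = m_air / m_fuel
AFR = 14.2 / 1.07 = 13.27


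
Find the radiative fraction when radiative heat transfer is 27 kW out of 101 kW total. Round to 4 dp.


f_rad = Q_rad / Q_total
f_rad = 27 / 101 = 0.2673


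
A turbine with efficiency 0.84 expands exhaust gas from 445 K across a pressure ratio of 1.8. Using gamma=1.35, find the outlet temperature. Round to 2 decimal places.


T_out = T_in * (1 - eta * (1 - PR^(-(gamma-1)/gamma)))
Exponent = -(1.35-1)/1.35 = -0.25925926
PR^exp = 1.8^(-0.25925926) = 0.85865408
Factor = 1 - 0.84*(1 - 0.85865408) = 0.88126943
T_out = 445 * 0.88126943 = 392.16 K


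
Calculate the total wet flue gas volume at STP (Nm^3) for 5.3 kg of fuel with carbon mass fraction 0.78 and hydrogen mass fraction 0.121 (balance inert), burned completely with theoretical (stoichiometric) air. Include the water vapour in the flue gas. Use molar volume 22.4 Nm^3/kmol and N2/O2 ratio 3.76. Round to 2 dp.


Per kg fuel: CO2 = (C/12 kmol)*22.4 = (0.78/12)*22.4 = 1.45600 Nm^3
Per kg fuel: H2O = (H/2 kmol)*22.4 = (0.121/2)*22.4 = 1.35520 Nm^3
O2 needed per kg fuel = C/12 + H/4 = 0.78/12 + 0.121/4 = 0.09525000 kmol
Per kg fuel: N2 = O2*3.76*22.4 = 0.09525000*3.76*22.4 = 8.02234 Nm^3
Total per kg = 1.45600 + 1.35520 + 8.02234 = 10.83354 Nm^3
Total = 10.83354 * 5.3 = 57.42 Nm^3


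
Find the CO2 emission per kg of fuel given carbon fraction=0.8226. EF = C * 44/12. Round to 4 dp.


EF = C_frac * (M_CO2 / M_C)
EF = 0.8226 * (44/12)
EF = 0.8226 * 3.666667 = 3.0162 kg_CO2/kg_fuel


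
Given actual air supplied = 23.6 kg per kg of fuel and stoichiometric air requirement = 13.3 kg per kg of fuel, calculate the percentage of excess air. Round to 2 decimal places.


Excess air = actual - stoichiometric = 23.6 - 13.3 = 10.30 kg/kg fuel
Excess air % = (excess / stoich) * 100 = (10.30 / 13.3) * 100 = 77.44%


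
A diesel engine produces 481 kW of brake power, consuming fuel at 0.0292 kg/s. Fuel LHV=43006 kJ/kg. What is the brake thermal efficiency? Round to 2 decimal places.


eta_BTE = (BP / (mf * LHV)) * 100
Denominator = 0.0292 * 43006 = 1255.7752 kW
eta_BTE = (481 / 1255.7752) * 100 = 38.30%


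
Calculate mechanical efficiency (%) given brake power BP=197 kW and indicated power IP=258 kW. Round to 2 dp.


eta_mech = (BP / IP) * 100
Ratio = 197 / 258 = 0.7636
eta_mech = 0.7636 * 100 = 76.36%


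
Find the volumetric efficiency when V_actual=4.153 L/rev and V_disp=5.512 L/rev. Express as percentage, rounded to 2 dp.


eta_v = (V_actual / V_disp) * 100
Ratio = 4.153 / 5.512 = 0.7534
eta_v = 0.7534 * 100 = 75.34%


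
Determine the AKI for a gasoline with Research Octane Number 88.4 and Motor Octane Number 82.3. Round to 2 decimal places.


AKI = (RON + MON) / 2
AKI = (88.4 + 82.3) / 2
AKI = 170.7 / 2 = 85.35


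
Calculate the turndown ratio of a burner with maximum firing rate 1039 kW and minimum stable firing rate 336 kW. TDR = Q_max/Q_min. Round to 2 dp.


TDR = Q_max / Q_min
TDR = 1039 / 336 = 3.09


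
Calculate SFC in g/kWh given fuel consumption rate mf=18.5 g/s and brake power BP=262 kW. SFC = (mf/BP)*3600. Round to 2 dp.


SFC = (mf / BP) * 3600
Rate = 18.5 / 262 = 0.070611 g/(s*kW)
SFC = 0.070611 * 3600 = 254.20 g/kWh


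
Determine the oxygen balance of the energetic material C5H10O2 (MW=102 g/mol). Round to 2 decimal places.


OB = -1600 * (2C + H/2 - O) / MW
Inner = 2*5 + 10/2 - 2 = 13.00
OB = -1600 * 13.00 / 102 = -203.92%


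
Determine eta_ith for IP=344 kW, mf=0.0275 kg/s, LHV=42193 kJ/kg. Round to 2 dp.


eta_ith = (IP / (mf * LHV)) * 100
Denominator = 0.0275 * 42193 = 1160.3075 kW
eta_ith = (344 / 1160.3075) * 100 = 29.65%


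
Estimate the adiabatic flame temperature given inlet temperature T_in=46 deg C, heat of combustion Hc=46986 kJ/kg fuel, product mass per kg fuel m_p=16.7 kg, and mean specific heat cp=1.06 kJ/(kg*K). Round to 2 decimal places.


T_ad = T_in + Hc / (m_p * cp)
Denominator = 16.7 * 1.06 = 17.7020
Temperature rise = 46986 / 17.7020 = 2654.28 K
T_ad = 46 + 2654.28 = 2700.28 deg C


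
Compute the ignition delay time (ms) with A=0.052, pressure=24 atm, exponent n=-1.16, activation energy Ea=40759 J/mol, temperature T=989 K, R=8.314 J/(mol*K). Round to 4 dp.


tau = A * P^n * exp(Ea/(R*T))
P^n = 24^(-1.16) = 0.02505849
Ea/(R*T) = 40759/(8.314*989) = 4.956980
exp(Ea/(R*T)) = 142.163880
tau = 0.052 * 0.02505849 * 142.163880 = 0.1852 ms


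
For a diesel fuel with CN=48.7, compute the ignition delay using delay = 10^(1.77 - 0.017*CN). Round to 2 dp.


delay = 10^(1.77 - 0.017*CN)
Exponent = 1.77 - 0.017*48.7 = 0.9421
delay = 10^0.9421 = 8.75 ms


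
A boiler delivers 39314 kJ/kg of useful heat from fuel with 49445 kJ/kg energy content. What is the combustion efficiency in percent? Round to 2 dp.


Efficiency = (Q_useful / Q_fuel) * 100
Efficiency = (39314 / 49445) * 100
Efficiency = 0.7951 * 100 = 79.51%


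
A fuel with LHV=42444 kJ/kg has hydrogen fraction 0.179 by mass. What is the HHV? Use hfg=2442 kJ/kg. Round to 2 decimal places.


HHV = LHV + hfg * 9 * H
Water addition = 2442 * 9 * 0.179 = 3934.062 kJ/kg
HHV = 42444 + 3934.062 = 46378.06 kJ/kg


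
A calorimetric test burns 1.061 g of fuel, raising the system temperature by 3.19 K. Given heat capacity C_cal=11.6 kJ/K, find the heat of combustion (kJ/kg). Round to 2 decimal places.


Hc = C_cal * delta_T / m_fuel
Q_released = 11.6 * 3.19 = 37.0040 kJ
m_fuel = 1.061 g = 1.061/1000 kg = 0.001061 kg
Hc = 37.0040 / 0.001061 = 34876.53 kJ/kg


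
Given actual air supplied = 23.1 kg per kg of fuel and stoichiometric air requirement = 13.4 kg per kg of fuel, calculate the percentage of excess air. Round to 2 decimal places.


Excess air = actual - stoichiometric = 23.1 - 13.4 = 9.70 kg/kg fuel
Excess air % = (excess / stoich) * 100 = (9.70 / 13.4) * 100 = 72.39%


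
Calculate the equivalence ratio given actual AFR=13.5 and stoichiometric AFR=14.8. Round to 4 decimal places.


phi = AFR_stoich / AFR_actual
phi = 14.8 / 13.5 = 1.0963


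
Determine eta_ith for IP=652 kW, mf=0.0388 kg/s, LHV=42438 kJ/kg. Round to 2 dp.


eta_ith = (IP / (mf * LHV)) * 100
Denominator = 0.0388 * 42438 = 1646.5944 kW
eta_ith = (652 / 1646.5944) * 100 = 39.60%


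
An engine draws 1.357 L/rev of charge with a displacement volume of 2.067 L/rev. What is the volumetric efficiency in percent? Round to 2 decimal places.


eta_v = (V_actual / V_disp) * 100
Ratio = 1.357 / 2.067 = 0.6565
eta_v = 0.6565 * 100 = 65.65%


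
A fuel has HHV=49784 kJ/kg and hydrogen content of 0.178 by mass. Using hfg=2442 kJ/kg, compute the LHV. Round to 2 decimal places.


LHV = HHV - hfg * 9 * H
Water correction = 2442 * 9 * 0.178 = 3912.084 kJ/kg
LHV = 49784 - 3912.084 = 45871.92 kJ/kg


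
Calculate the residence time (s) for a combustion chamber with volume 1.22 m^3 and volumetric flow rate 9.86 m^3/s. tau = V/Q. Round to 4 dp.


tau = V / Q_flow
tau = 1.22 / 9.86 = 0.1237 s


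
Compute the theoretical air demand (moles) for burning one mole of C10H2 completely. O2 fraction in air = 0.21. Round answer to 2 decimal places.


Balanced combustion: C10H2 + 10.5 O2 -> 10 CO2 + 1 H2O
O2 needed = C + H/4 = 10 + 2/4 = 10.50 moles
Air moles = O2 / 0.21 = 10.50 / 0.21 = 50.00 moles air


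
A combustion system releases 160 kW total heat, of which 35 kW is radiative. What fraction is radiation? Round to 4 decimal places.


f_rad = Q_rad / Q_total
f_rad = 35 / 160 = 0.2188


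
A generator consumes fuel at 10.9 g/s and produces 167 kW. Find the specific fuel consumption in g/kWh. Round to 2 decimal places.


SFC = (mf / BP) * 3600
Rate = 10.9 / 167 = 0.065269 g/(s*kW)
SFC = 0.065269 * 3600 = 234.97 g/kWh


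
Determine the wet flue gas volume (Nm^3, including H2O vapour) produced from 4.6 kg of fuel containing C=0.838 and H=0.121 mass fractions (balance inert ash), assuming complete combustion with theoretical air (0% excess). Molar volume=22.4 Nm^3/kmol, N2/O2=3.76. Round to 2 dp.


Per kg fuel: CO2 = (C/12 kmol)*22.4 = (0.838/12)*22.4 = 1.56427 Nm^3
Per kg fuel: H2O = (H/2 kmol)*22.4 = (0.121/2)*22.4 = 1.35520 Nm^3
O2 needed per kg fuel = C/12 + H/4 = 0.838/12 + 0.121/4 = 0.10008333 kmol
Per kg fuel: N2 = O2*3.76*22.4 = 0.10008333*3.76*22.4 = 8.42942 Nm^3
Total per kg = 1.56427 + 1.35520 + 8.42942 = 11.34889 Nm^3
Total = 11.34889 * 4.6 = 52.20 Nm^3


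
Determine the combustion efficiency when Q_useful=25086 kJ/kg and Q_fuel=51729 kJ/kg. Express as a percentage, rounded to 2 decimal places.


Efficiency = (Q_useful / Q_fuel) * 100
Efficiency = (25086 / 51729) * 100
Efficiency = 0.4850 * 100 = 48.50%


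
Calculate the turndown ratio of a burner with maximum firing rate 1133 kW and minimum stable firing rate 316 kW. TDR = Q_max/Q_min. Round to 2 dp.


TDR = Q_max / Q_min
TDR = 1133 / 316 = 3.59


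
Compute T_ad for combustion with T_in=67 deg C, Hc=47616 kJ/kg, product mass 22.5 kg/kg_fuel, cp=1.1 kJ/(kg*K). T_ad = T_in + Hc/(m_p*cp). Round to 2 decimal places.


T_ad = T_in + Hc / (m_p * cp)
Denominator = 22.5 * 1.1 = 24.7500
Temperature rise = 47616 / 24.7500 = 1923.88 K
T_ad = 67 + 1923.88 = 1990.88 deg C


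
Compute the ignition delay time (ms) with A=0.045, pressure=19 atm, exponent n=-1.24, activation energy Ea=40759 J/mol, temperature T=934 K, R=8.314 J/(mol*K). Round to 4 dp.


tau = A * P^n * exp(Ea/(R*T))
P^n = 19^(-1.24) = 0.02596244
Ea/(R*T) = 40759/(8.314*934) = 5.248880
exp(Ea/(R*T)) = 190.352907
tau = 0.045 * 0.02596244 * 190.352907 = 0.2224 ms


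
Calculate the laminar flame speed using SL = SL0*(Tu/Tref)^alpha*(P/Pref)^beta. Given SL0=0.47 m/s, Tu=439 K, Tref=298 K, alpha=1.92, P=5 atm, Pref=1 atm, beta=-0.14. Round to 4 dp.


SL = SL0 * (Tu/Tref)^alpha * (P/Pref)^beta
T ratio = 439/298 = 1.47315436
(T ratio)^alpha = 1.47315436^1.92 = 2.103956
(P/Pref)^beta = 5^(-0.14) = 0.798260
SL = 0.47 * 2.103956 * 0.798260 = 0.7894 m/s


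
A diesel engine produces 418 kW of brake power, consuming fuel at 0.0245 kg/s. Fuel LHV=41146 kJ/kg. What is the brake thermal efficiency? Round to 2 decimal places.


eta_BTE = (BP / (mf * LHV)) * 100
Denominator = 0.0245 * 41146 = 1008.0770 kW
eta_BTE = (418 / 1008.0770) * 100 = 41.47%


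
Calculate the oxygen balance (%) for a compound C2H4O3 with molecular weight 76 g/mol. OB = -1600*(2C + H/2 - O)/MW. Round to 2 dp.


OB = -1600 * (2C + H/2 - O) / MW
Inner = 2*2 + 4/2 - 3 = 3.00
OB = -1600 * 3.00 / 76 = -63.16%


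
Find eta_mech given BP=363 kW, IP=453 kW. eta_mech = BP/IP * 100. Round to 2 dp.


eta_mech = (BP / IP) * 100
Ratio = 363 / 453 = 0.8013
eta_mech = 0.8013 * 100 = 80.13%


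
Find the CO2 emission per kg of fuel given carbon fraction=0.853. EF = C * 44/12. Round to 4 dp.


EF = C_frac * (M_CO2 / M_C)
EF = 0.853 * (44/12)
EF = 0.853 * 3.666667 = 3.1277 kg_CO2/kg_fuel


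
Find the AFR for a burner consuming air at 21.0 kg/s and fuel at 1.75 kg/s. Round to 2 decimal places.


AFR = m_air / m_fuel
AFR = 21.0 / 1.75 = 12.00


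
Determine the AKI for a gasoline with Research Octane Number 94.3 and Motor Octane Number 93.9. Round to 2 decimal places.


AKI = (RON + MON) / 2
AKI = (94.3 + 93.9) / 2
AKI = 188.2 / 2 = 94.10


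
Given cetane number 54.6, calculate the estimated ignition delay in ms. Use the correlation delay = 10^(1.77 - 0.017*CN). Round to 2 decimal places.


delay = 10^(1.77 - 0.017*CN)
Exponent = 1.77 - 0.017*54.6 = 0.8418
delay = 10^0.8418 = 6.95 ms


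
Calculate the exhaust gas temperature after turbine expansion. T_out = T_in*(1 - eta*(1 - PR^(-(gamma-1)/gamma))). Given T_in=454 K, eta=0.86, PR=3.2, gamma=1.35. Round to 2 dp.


T_out = T_in * (1 - eta * (1 - PR^(-(gamma-1)/gamma)))
Exponent = -(1.35-1)/1.35 = -0.25925926
PR^exp = 3.2^(-0.25925926) = 0.73966521
Factor = 1 - 0.86*(1 - 0.73966521) = 0.77611208
T_out = 454 * 0.77611208 = 352.35 K


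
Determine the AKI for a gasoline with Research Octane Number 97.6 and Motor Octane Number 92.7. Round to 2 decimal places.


AKI = (RON + MON) / 2
AKI = (97.6 + 92.7) / 2
AKI = 190.3 / 2 = 95.15


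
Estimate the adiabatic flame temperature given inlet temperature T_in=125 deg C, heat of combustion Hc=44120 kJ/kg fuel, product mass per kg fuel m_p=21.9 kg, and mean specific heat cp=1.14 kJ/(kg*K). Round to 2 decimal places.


T_ad = T_in + Hc / (m_p * cp)
Denominator = 21.9 * 1.14 = 24.9660
Temperature rise = 44120 / 24.9660 = 1767.20 K
T_ad = 125 + 1767.20 = 1892.20 deg C


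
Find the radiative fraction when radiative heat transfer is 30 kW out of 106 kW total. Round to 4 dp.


f_rad = Q_rad / Q_total
f_rad = 30 / 106 = 0.2830


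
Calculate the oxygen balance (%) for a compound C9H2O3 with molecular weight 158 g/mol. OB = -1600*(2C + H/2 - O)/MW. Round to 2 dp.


OB = -1600 * (2C + H/2 - O) / MW
Inner = 2*9 + 2/2 - 3 = 16.00
OB = -1600 * 16.00 / 158 = -162.03%


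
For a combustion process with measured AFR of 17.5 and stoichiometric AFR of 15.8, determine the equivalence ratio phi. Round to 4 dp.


phi = AFR_stoich / AFR_actual
phi = 15.8 / 17.5 = 0.9029


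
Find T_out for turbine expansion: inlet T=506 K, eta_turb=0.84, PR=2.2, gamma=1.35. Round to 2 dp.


T_out = T_in * (1 - eta * (1 - PR^(-(gamma-1)/gamma)))
Exponent = -(1.35-1)/1.35 = -0.25925926
PR^exp = 2.2^(-0.25925926) = 0.81512413
Factor = 1 - 0.84*(1 - 0.81512413) = 0.84470427
T_out = 506 * 0.84470427 = 427.42 K


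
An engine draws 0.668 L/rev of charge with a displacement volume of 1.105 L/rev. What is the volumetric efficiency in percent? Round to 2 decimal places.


eta_v = (V_actual / V_disp) * 100
Ratio = 0.668 / 1.105 = 0.6045
eta_v = 0.6045 * 100 = 60.45%


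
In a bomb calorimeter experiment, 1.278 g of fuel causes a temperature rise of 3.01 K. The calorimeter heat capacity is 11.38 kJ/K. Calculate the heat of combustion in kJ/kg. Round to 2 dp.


Hc = C_cal * delta_T / m_fuel
Q_released = 11.38 * 3.01 = 34.2538 kJ
m_fuel = 1.278 g = 1.278/1000 kg = 0.001278 kg
Hc = 34.2538 / 0.001278 = 26802.66 kJ/kg


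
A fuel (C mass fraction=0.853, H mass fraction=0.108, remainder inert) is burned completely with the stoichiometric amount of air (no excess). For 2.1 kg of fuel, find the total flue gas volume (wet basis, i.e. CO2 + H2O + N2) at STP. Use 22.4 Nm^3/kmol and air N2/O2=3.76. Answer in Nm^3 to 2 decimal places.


Per kg fuel: CO2 = (C/12 kmol)*22.4 = (0.853/12)*22.4 = 1.59227 Nm^3
Per kg fuel: H2O = (H/2 kmol)*22.4 = (0.108/2)*22.4 = 1.20960 Nm^3
O2 needed per kg fuel = C/12 + H/4 = 0.853/12 + 0.108/4 = 0.09808333 kmol
Per kg fuel: N2 = O2*3.76*22.4 = 0.09808333*3.76*22.4 = 8.26097 Nm^3
Total per kg = 1.59227 + 1.20960 + 8.26097 = 11.06284 Nm^3
Total = 11.06284 * 2.1 = 23.23 Nm^3


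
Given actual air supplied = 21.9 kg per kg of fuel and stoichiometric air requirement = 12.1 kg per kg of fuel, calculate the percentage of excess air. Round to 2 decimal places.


Excess air = actual - stoichiometric = 21.9 - 12.1 = 9.80 kg/kg fuel
Excess air % = (excess / stoich) * 100 = (9.80 / 12.1) * 100 = 80.99%


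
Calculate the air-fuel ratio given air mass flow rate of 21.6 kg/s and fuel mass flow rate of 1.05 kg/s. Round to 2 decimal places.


AFR = m_air / m_fuel
AFR = 21.6 / 1.05 = 20.57


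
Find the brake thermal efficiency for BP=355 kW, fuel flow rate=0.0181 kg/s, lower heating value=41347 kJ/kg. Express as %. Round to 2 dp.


eta_BTE = (BP / (mf * LHV)) * 100
Denominator = 0.0181 * 41347 = 748.3807 kW
eta_BTE = (355 / 748.3807) * 100 = 47.44%


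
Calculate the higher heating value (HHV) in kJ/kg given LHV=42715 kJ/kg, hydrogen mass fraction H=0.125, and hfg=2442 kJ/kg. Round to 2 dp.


HHV = LHV + hfg * 9 * H
Water addition = 2442 * 9 * 0.125 = 2747.250 kJ/kg
HHV = 42715 + 2747.250 = 45462.25 kJ/kg


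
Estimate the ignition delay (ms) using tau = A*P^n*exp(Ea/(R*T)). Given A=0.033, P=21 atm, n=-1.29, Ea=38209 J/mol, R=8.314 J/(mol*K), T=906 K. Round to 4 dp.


tau = A * P^n * exp(Ea/(R*T))
P^n = 21^(-1.29) = 0.01969414
Ea/(R*T) = 38209/(8.314*906) = 5.072563
exp(Ea/(R*T)) = 159.582822
tau = 0.033 * 0.01969414 * 159.582822 = 0.1037 ms


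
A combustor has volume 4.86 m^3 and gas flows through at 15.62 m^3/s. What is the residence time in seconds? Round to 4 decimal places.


tau = V / Q_flow
tau = 4.86 / 15.62 = 0.3111 s


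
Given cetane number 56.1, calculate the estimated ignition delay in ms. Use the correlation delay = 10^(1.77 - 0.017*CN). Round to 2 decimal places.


delay = 10^(1.77 - 0.017*CN)
Exponent = 1.77 - 0.017*56.1 = 0.8163
delay = 10^0.8163 = 6.55 ms


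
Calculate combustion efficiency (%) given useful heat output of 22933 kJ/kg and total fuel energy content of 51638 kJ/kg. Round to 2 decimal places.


Efficiency = (Q_useful / Q_fuel) * 100
Efficiency = (22933 / 51638) * 100
Efficiency = 0.4441 * 100 = 44.41%


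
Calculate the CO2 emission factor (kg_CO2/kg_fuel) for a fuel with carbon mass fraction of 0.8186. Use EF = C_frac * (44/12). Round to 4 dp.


EF = C_frac * (M_CO2 / M_C)
EF = 0.8186 * (44/12)
EF = 0.8186 * 3.666667 = 3.0015 kg_CO2/kg_fuel


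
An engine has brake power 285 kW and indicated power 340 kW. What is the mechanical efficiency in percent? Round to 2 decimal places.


eta_mech = (BP / IP) * 100
Ratio = 285 / 340 = 0.8382
eta_mech = 0.8382 * 100 = 83.82%


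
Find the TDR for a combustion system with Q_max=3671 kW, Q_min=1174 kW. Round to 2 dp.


TDR = Q_max / Q_min
TDR = 3671 / 1174 = 3.13


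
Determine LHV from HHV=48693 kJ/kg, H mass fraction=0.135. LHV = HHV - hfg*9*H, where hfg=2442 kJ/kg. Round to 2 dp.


LHV = HHV - hfg * 9 * H
Water correction = 2442 * 9 * 0.135 = 2967.030 kJ/kg
LHV = 48693 - 2967.030 = 45725.97 kJ/kg


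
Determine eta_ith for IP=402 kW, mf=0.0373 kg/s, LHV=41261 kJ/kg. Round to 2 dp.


eta_ith = (IP / (mf * LHV)) * 100
Denominator = 0.0373 * 41261 = 1539.0353 kW
eta_ith = (402 / 1539.0353) * 100 = 26.12%


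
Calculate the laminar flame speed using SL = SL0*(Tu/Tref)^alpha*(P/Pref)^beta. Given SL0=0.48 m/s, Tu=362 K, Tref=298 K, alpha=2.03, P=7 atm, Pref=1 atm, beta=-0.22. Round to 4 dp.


SL = SL0 * (Tu/Tref)^alpha * (P/Pref)^beta
T ratio = 362/298 = 1.21476510
(T ratio)^alpha = 1.21476510^2.03 = 1.484292
(P/Pref)^beta = 7^(-0.22) = 0.651746
SL = 0.48 * 1.484292 * 0.651746 = 0.4643 m/s


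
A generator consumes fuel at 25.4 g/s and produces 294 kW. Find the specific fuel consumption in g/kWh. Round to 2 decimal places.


SFC = (mf / BP) * 3600
Rate = 25.4 / 294 = 0.086395 g/(s*kW)
SFC = 0.086395 * 3600 = 311.02 g/kWh


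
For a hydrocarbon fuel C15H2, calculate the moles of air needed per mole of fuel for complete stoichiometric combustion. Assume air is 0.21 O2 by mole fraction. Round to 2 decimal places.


Balanced combustion: C15H2 + 15.5 O2 -> 15 CO2 + 1 H2O
O2 needed = C + H/4 = 15 + 2/4 = 15.50 moles
Air moles = O2 / 0.21 = 15.50 / 0.21 = 73.81 moles air


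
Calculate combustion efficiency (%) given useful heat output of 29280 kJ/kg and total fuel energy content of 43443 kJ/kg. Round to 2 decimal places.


Efficiency = (Q_useful / Q_fuel) * 100
Efficiency = (29280 / 43443) * 100
Efficiency = 0.6740 * 100 = 67.40%


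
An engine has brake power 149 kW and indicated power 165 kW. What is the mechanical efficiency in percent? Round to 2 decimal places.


eta_mech = (BP / IP) * 100
Ratio = 149 / 165 = 0.9030
eta_mech = 0.9030 * 100 = 90.30%


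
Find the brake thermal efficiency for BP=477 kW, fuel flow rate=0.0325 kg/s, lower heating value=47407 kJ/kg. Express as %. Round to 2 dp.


eta_BTE = (BP / (mf * LHV)) * 100
Denominator = 0.0325 * 47407 = 1540.7275 kW
eta_BTE = (477 / 1540.7275) * 100 = 30.96%


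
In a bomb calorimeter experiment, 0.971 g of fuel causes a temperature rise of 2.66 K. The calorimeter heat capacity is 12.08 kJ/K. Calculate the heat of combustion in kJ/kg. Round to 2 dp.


Hc = C_cal * delta_T / m_fuel
Q_released = 12.08 * 2.66 = 32.1328 kJ
m_fuel = 0.971 g = 0.971/1000 kg = 0.000971 kg
Hc = 32.1328 / 0.000971 = 33092.48 kJ/kg


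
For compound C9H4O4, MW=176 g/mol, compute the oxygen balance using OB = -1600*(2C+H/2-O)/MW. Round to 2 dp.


OB = -1600 * (2C + H/2 - O) / MW
Inner = 2*9 + 4/2 - 4 = 16.00
OB = -1600 * 16.00 / 176 = -145.45%


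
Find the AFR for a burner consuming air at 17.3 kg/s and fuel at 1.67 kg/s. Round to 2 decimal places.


AFR = m_air / m_fuel
AFR = 17.3 / 1.67 = 10.36
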